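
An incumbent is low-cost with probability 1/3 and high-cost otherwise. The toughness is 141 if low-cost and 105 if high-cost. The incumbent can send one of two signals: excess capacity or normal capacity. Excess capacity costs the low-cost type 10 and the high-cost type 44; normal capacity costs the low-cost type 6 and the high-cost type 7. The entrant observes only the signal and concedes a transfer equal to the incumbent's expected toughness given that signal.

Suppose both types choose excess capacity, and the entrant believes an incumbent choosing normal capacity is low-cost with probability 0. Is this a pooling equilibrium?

At the pooled signal (excess capacity) the entrant holds the prior 1/3 and pays 1/3·141 + 2/3·105 = 117. Off-path (normal capacity) belief 0 gives 0·141 + 1·105 = 105.
Low-cost: excess capacity gives 117 − 10 = 107; normal capacity gives 105 − 6 = 99. Stays. ✓
High-cost: excess capacity gives 117 − 44 = 73; normal capacity gives 105 − 7 = 98. Deviates. ✗

No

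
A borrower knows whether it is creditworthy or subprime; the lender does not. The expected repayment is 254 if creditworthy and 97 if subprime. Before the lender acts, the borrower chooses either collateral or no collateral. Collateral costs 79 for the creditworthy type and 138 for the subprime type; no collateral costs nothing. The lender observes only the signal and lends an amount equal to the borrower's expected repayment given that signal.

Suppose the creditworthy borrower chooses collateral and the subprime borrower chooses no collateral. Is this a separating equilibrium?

No

If types separate, collateral earns payment 254 and no collateral earns 97.
Creditworthy: collateral gives 254 − 79 = 175; no collateral gives 97 − 0 = 97. No deviation. ✓
Subprime: no collateral gives 97 − 0 = 97; collateral gives 254 − 138 = 116. Would deviate. ✗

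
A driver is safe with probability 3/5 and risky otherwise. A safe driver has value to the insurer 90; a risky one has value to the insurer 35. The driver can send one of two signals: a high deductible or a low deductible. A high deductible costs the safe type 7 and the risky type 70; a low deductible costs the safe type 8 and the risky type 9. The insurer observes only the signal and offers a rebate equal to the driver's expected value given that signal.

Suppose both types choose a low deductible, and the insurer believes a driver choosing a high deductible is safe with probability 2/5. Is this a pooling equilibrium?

Yes

At the pooled signal (low deductible) the insurer holds the prior 3/5 and pays 3/5·90 + 2/5·35 = 68. Off-path (high deductible) belief 2/5 gives 2/5·90 + 3/5·35 = 57.
Safe: low deductible gives 68 − 8 = 60; high deductible gives 57 − 7 = 50. Stays. ✓
Risky: low deductible gives 68 − 9 = 59; high deductible gives 57 − 70 = -13. Stays. ✓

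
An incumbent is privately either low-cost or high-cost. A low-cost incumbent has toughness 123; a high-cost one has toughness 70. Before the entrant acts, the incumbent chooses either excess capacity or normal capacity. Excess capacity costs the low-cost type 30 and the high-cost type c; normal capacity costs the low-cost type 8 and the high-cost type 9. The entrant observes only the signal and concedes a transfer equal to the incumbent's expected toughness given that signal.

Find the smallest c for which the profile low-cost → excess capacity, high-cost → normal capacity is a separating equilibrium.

62

Under separation: excess capacity → low-cost (pays 123); normal capacity → high-cost (pays 70).
Low-cost: 123 − 30 = 93 ≥ 70 − 8 = 62. Holds regardless of c. ✓
High-cost: 70 − 9 ≥ 123 − c, so c ≥ 123 − 61 = 62.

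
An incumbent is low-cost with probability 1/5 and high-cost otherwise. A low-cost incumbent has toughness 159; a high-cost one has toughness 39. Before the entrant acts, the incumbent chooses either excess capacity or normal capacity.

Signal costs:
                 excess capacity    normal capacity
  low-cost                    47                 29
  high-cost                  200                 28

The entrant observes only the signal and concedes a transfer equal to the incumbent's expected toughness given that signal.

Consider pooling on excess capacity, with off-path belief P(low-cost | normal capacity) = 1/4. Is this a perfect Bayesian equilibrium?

At the pooled signal (excess capacity) the entrant holds the prior 1/5 and pays 1/5·159 + 4/5·39 = 63. Off-path (normal capacity) belief 1/4 gives 1/4·159 + 3/4·39 = 69.
Low-cost: excess capacity gives 63 − 47 = 16; normal capacity gives 69 − 29 = 40. Deviates. ✗
High-cost: excess capacity gives 63 − 200 = -137; normal capacity gives 69 − 28 = 41. Deviates. ✗

No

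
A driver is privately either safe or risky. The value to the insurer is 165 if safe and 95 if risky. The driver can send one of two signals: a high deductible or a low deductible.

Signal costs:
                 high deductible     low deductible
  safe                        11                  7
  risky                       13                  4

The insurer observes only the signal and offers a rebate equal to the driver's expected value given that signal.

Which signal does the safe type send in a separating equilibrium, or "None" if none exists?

None

Try safe → high deductible, risky → low deductible:
  If types separate, high deductible earns payment 165 and low deductible earns 95.
  Safe: high deductible gives 165 − 11 = 154; low deductible gives 95 − 7 = 88. No deviation. ✓
  Risky: low deductible gives 95 − 4 = 91; high deductible gives 165 − 13 = 152. Would deviate. ✗
Try safe → low deductible, risky → high deductible:
  If types separate, low deductible earns payment 165 and high deductible earns 95.
  Safe: low deductible gives 165 − 7 = 158; high deductible gives 95 − 11 = 84. No deviation. ✓
  Risky: high deductible gives 95 − 13 = 82; low deductible gives 165 − 4 = 161. Would deviate. ✗
Neither assignment is incentive-compatible.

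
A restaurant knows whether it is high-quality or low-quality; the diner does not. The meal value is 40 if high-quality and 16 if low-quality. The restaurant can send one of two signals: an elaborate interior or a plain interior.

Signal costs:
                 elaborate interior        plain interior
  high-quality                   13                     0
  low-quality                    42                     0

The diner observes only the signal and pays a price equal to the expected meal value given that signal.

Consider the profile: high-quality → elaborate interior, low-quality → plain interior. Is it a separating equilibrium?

Yes

If types separate, elaborate interior earns payment 40 and plain interior earns 16.
High-quality: elaborate interior gives 40 − 13 = 27; plain interior gives 16 − 0 = 16. No deviation. ✓
Low-quality: plain interior gives 16 − 0 = 16; elaborate interior gives 40 − 42 = -2. No deviation. ✓
Both incentive constraints hold.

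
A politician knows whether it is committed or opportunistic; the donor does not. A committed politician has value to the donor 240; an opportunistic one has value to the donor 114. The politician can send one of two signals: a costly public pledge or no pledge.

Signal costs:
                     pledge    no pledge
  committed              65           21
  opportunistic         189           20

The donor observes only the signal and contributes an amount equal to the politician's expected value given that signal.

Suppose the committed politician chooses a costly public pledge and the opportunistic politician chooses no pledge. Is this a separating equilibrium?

Yes

If types separate, pledge earns payment 240 and no pledge earns 114.
Committed: pledge gives 240 − 65 = 175; no pledge gives 114 − 21 = 93. No deviation. ✓
Opportunistic: no pledge gives 114 − 20 = 94; pledge gives 240 − 189 = 51. No deviation. ✓
Neither type gains from mimicking the other.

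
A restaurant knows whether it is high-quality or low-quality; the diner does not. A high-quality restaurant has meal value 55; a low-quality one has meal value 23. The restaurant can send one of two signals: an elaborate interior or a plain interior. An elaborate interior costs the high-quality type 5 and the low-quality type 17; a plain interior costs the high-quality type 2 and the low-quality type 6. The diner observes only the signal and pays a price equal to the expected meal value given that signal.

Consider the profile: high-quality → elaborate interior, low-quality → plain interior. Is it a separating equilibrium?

No

If types separate, elaborate interior earns payment 55 and plain interior earns 23.
High-quality: elaborate interior gives 55 − 5 = 50; plain interior gives 23 − 2 = 21. No deviation. ✓
Low-quality: plain interior gives 23 − 6 = 17; elaborate interior gives 55 − 17 = 38. Would deviate. ✗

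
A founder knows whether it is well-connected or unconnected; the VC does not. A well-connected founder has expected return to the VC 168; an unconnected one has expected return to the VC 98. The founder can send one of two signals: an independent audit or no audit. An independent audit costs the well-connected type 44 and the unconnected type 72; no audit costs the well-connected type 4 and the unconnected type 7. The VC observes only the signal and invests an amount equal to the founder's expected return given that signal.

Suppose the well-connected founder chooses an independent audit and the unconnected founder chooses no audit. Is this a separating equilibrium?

Under separation the VC infers type exactly: audit → well-connected (pays 168), no audit → unconnected (pays 98).
Well-connected: audit gives 168 − 44 = 124; no audit gives 98 − 4 = 94. No deviation. ✓
Unconnected: no audit gives 98 − 7 = 91; audit gives 168 − 72 = 96. Would deviate. ✗

No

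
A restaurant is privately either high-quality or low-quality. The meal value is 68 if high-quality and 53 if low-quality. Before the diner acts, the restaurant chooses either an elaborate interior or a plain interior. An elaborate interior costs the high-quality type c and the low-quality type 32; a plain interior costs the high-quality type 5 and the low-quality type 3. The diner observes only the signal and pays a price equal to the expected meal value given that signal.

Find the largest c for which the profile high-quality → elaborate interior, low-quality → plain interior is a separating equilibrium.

Under separation: elaborate interior → high-quality (pays 68); plain interior → low-quality (pays 53).
Low-quality: 53 − 3 = 50 ≥ 68 − 32 = 36. Holds regardless of c. ✓
High-quality: 68 − c ≥ 53 − 5, so c ≤ 68 − 48 = 20.

20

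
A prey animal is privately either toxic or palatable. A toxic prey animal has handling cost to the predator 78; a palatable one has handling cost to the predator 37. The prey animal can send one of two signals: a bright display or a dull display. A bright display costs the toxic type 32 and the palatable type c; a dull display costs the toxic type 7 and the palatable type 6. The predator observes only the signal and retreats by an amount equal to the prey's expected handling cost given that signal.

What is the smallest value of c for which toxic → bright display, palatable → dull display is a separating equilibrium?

Under separation: bright display → toxic (pays 78); dull display → palatable (pays 37).
Toxic: 78 − 32 = 46 ≥ 37 − 7 = 30. Holds regardless of c. ✓
Palatable: 37 − 6 ≥ 78 − c, so c ≥ 78 − 31 = 47.

47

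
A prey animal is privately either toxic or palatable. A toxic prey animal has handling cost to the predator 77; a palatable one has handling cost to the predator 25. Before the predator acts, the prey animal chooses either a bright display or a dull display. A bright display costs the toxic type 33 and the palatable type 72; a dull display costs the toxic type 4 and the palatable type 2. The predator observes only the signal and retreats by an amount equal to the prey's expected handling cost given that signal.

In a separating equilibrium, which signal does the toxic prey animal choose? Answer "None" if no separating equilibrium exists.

Try toxic → bright display, palatable → dull display:
  Under separation the predator infers type exactly: bright display → toxic (pays 77), dull display → palatable (pays 25).
  Toxic: bright display gives 77 − 33 = 44; dull display gives 25 − 4 = 21. No deviation. ✓
  Palatable: dull display gives 25 − 2 = 23; bright display gives 77 − 72 = 5. No deviation. ✓
Both hold — the toxic type sends bright display.

bright display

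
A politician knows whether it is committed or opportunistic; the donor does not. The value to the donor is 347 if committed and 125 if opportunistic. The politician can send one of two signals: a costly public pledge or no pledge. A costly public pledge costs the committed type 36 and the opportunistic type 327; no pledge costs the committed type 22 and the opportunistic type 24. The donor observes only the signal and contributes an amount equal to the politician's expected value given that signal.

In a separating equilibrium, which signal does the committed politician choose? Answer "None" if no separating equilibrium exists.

Try committed → pledge, opportunistic → no pledge:
  If types separate, pledge earns payment 347 and no pledge earns 125.
  Committed: pledge gives 347 − 36 = 311; no pledge gives 125 − 22 = 103. No deviation. ✓
  Opportunistic: no pledge gives 125 − 24 = 101; pledge gives 347 − 327 = 20. No deviation. ✓
Both hold — the committed type sends pledge.

pledge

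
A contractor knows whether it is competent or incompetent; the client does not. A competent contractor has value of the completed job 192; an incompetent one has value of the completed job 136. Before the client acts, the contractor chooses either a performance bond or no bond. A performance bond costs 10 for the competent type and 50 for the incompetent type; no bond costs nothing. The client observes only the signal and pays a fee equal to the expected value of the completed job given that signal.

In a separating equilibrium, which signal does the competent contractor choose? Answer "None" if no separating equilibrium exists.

None

Try competent → bond, incompetent → no bond:
  Under separation the client infers type exactly: bond → competent (pays 192), no bond → incompetent (pays 136).
  Competent: bond gives 192 − 10 = 182; no bond gives 136 − 0 = 136. No deviation. ✓
  Incompetent: no bond gives 136 − 0 = 136; bond gives 192 − 50 = 142. Would deviate. ✗
Try competent → no bond, incompetent → bond:
  Under separation the client infers type exactly: no bond → competent (pays 192), bond → incompetent (pays 136).
  Competent: no bond gives 192 − 0 = 192; bond gives 136 − 10 = 126. No deviation. ✓
  Incompetent: bond gives 136 − 50 = 86; no bond gives 192 − 0 = 192. Would deviate. ✗
Neither assignment is incentive-compatible.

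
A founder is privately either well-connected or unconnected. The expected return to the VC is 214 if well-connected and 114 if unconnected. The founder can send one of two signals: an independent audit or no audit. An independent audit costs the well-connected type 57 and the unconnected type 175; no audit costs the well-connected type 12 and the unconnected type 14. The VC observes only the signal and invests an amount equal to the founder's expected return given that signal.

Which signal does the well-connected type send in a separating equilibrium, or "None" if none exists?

Try well-connected → audit, unconnected → no audit:
  If types separate, audit earns payment 214 and no audit earns 114.
  Well-connected: audit gives 214 − 57 = 157; no audit gives 114 − 12 = 102. No deviation. ✓
  Unconnected: no audit gives 114 − 14 = 100; audit gives 214 − 175 = 39. No deviation. ✓
Both hold — the well-connected type sends audit.

audit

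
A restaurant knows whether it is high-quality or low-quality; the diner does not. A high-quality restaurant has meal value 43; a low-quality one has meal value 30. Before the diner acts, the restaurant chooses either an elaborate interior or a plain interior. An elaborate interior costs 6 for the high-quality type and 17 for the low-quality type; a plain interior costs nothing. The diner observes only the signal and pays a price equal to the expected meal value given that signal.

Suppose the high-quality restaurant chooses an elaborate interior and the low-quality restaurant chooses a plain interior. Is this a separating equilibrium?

If types separate, elaborate interior earns payment 43 and plain interior earns 30.
High-quality: elaborate interior gives 43 − 6 = 37; plain interior gives 30 − 0 = 30. No deviation. ✓
Low-quality: plain interior gives 30 − 0 = 30; elaborate interior gives 43 − 17 = 26. No deviation. ✓
Neither type gains from mimicking the other.

Yes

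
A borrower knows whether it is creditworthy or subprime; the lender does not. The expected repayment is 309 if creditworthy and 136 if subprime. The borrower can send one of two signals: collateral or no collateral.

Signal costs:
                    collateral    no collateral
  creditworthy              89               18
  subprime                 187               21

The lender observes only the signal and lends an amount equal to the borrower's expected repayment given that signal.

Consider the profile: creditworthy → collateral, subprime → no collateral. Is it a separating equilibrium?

No

If types separate, collateral earns payment 309 and no collateral earns 136.
Creditworthy: collateral gives 309 − 89 = 220; no collateral gives 136 − 18 = 118. No deviation. ✓
Subprime: no collateral gives 136 − 21 = 115; collateral gives 309 − 187 = 122. Would deviate. ✗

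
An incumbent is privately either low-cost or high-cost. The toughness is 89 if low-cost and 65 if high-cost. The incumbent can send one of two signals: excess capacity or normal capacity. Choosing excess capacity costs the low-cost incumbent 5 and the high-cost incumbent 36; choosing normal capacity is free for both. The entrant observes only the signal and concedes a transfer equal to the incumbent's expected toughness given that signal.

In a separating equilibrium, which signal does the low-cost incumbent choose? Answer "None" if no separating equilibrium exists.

excess capacity

Try low-cost → excess capacity, high-cost → normal capacity:
  If types separate, excess capacity earns payment 89 and normal capacity earns 65.
  Low-cost: excess capacity gives 89 − 5 = 84; normal capacity gives 65 − 0 = 65. No deviation. ✓
  High-cost: normal capacity gives 65 − 0 = 65; excess capacity gives 89 − 36 = 53. No deviation. ✓
Both hold — the low-cost type sends excess capacity.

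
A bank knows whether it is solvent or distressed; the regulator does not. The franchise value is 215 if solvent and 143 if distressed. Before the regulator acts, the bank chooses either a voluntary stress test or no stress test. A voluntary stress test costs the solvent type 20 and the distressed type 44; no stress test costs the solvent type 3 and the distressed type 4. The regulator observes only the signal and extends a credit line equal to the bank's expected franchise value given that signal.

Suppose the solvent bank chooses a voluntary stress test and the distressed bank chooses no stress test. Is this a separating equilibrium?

Under separation the regulator infers type exactly: stress test → solvent (pays 215), no stress test → distressed (pays 143).
Solvent: stress test gives 215 − 20 = 195; no stress test gives 143 − 3 = 140. No deviation. ✓
Distressed: no stress test gives 143 − 4 = 139; stress test gives 215 − 44 = 171. Would deviate. ✗

No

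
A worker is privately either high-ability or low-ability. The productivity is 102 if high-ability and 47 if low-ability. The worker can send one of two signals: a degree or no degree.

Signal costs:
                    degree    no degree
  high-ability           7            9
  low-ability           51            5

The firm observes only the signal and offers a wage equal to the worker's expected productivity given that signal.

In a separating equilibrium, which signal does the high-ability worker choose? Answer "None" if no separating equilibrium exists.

Try high-ability → degree, low-ability → no degree:
  Under separation the firm infers type exactly: degree → high-ability (pays 102), no degree → low-ability (pays 47).
  High-ability: degree gives 102 − 7 = 95; no degree gives 47 − 9 = 38. No deviation. ✓
  Low-ability: no degree gives 47 − 5 = 42; degree gives 102 − 51 = 51. Would deviate. ✗
Try high-ability → no degree, low-ability → degree:
  Under separation the firm infers type exactly: no degree → high-ability (pays 102), degree → low-ability (pays 47).
  High-ability: no degree gives 102 − 9 = 93; degree gives 47 − 7 = 40. No deviation. ✓
  Low-ability: degree gives 47 − 51 = -4; no degree gives 102 − 5 = 97. Would deviate. ✗
Neither assignment is incentive-compatible.

None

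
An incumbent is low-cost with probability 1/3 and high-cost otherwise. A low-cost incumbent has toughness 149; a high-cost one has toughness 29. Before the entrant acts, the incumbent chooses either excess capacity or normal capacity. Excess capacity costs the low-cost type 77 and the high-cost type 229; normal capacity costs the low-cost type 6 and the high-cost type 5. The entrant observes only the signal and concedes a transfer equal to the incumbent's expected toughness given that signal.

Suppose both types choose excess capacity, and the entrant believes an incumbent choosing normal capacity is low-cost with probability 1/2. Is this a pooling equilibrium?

On the equilibrium path (excess capacity) the entrant holds the prior 1/3 and pays 1/3·149 + 2/3·29 = 69. Off-path (normal capacity) belief 1/2 gives 1/2·149 + 1/2·29 = 89.
Low-cost: excess capacity gives 69 − 77 = -8; normal capacity gives 89 − 6 = 83. Deviates. ✗
High-cost: excess capacity gives 69 − 229 = -160; normal capacity gives 89 − 5 = 84. Deviates. ✗

No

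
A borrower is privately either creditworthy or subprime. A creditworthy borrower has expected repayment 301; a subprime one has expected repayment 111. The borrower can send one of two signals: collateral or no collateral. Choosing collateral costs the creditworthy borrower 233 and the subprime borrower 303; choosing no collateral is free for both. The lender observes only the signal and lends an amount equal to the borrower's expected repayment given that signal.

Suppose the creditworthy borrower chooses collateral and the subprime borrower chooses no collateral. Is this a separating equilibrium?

If types separate, collateral earns payment 301 and no collateral earns 111.
Creditworthy: collateral gives 301 − 233 = 68; no collateral gives 111 − 0 = 111. Would deviate. ✗
Subprime: no collateral gives 111 − 0 = 111; collateral gives 301 − 303 = -2. No deviation. ✓

No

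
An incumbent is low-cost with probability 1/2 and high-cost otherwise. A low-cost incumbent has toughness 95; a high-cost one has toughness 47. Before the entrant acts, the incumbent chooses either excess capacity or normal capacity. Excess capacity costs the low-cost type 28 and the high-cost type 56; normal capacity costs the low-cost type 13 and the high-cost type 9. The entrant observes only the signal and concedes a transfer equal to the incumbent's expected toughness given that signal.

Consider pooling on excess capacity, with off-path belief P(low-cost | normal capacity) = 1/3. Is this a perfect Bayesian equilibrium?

On the equilibrium path (excess capacity) the entrant holds the prior 1/2 and pays 1/2·95 + 1/2·47 = 71. Off-path (normal capacity) belief 1/3 gives 1/3·95 + 2/3·47 = 63.
Low-cost: excess capacity gives 71 − 28 = 43; normal capacity gives 63 − 13 = 50. Deviates. ✗
High-cost: excess capacity gives 71 − 56 = 15; normal capacity gives 63 − 9 = 54. Deviates. ✗

No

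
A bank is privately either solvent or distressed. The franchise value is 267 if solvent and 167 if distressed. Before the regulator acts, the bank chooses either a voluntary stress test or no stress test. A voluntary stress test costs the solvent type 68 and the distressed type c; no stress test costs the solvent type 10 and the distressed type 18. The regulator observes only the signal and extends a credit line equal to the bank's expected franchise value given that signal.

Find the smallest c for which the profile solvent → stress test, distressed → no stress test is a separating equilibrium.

118

Under separation: stress test → solvent (pays 267); no stress test → distressed (pays 167).
Solvent: 267 − 68 = 199 ≥ 167 − 10 = 157. Holds regardless of c. ✓
Distressed: 167 − 18 ≥ 267 − c, so c ≥ 267 − 149 = 118.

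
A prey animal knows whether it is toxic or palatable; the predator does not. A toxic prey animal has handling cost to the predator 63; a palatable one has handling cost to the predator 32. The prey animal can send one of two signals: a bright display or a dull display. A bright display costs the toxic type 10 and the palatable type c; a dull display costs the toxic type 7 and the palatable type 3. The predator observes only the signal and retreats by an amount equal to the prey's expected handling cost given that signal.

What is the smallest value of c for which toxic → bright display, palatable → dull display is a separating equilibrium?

34

Under separation: bright display → toxic (pays 63); dull display → palatable (pays 32).
Toxic: 63 − 10 = 53 ≥ 32 − 7 = 25. Holds regardless of c. ✓
Palatable: 32 − 3 ≥ 63 − c, so c ≥ 63 − 29 = 34.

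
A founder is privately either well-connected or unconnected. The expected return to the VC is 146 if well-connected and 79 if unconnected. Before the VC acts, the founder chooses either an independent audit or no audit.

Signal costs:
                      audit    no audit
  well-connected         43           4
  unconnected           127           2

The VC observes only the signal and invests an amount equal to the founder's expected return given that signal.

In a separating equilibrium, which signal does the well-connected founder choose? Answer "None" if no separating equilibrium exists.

Try well-connected → audit, unconnected → no audit:
  If types separate, audit earns payment 146 and no audit earns 79.
  Well-connected: audit gives 146 − 43 = 103; no audit gives 79 − 4 = 75. No deviation. ✓
  Unconnected: no audit gives 79 − 2 = 77; audit gives 146 − 127 = 19. No deviation. ✓
Both hold — the well-connected type sends audit.

audit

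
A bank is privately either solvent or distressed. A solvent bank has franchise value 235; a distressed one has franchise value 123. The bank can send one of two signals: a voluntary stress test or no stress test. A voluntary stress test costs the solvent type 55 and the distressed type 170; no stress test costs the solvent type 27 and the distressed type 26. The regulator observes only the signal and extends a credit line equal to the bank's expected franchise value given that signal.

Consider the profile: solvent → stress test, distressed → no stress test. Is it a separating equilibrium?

If types separate, stress test earns payment 235 and no stress test earns 123.
Solvent: stress test gives 235 − 55 = 180; no stress test gives 123 − 27 = 96. No deviation. ✓
Distressed: no stress test gives 123 − 26 = 97; stress test gives 235 − 170 = 65. No deviation. ✓
Neither type gains from mimicking the other.

Yes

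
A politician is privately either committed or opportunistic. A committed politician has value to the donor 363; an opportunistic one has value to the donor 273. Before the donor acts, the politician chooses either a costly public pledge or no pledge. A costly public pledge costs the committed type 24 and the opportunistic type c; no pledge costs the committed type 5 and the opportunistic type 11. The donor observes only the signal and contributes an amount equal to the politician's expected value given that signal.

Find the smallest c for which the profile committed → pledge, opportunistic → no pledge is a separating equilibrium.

101

Under separation: pledge → committed (pays 363); no pledge → opportunistic (pays 273).
Committed: 363 − 24 = 339 ≥ 273 − 5 = 268. Holds regardless of c. ✓
Opportunistic: 273 − 11 ≥ 363 − c, so c ≥ 363 − 262 = 101.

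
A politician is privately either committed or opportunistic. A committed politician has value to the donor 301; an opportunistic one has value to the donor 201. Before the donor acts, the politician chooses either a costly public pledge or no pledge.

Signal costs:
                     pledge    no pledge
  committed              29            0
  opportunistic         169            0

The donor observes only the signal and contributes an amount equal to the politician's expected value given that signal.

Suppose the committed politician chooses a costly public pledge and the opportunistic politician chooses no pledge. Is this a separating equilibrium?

Under separation the donor infers type exactly: pledge → committed (pays 301), no pledge → opportunistic (pays 201).
Committed: pledge gives 301 − 29 = 272; no pledge gives 201 − 0 = 201. No deviation. ✓
Opportunistic: no pledge gives 201 − 0 = 201; pledge gives 301 − 169 = 132. No deviation. ✓
Both incentive constraints hold.

Yes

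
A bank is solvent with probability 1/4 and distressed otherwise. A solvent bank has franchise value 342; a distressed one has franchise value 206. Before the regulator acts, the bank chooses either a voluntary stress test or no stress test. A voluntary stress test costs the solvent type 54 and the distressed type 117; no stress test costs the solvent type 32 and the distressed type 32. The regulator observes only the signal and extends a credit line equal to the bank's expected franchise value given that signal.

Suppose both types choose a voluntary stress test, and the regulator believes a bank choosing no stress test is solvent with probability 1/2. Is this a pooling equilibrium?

No

At the pooled signal (stress test) the regulator holds the prior 1/4 and pays 1/4·342 + 3/4·206 = 240. Off-path (no stress test) belief 1/2 gives 1/2·342 + 1/2·206 = 274.
Solvent: stress test gives 240 − 54 = 186; no stress test gives 274 − 32 = 242. Deviates. ✗
Distressed: stress test gives 240 − 117 = 123; no stress test gives 274 − 32 = 242. Deviates. ✗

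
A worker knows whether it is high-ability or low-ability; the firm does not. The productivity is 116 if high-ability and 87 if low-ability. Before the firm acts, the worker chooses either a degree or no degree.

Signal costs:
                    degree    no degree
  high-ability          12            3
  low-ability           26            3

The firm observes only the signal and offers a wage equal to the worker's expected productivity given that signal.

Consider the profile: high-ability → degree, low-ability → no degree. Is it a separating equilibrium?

No

If types separate, degree earns payment 116 and no degree earns 87.
High-ability: degree gives 116 − 12 = 104; no degree gives 87 − 3 = 84. No deviation. ✓
Low-ability: no degree gives 87 − 3 = 84; degree gives 116 − 26 = 90. Would deviate. ✗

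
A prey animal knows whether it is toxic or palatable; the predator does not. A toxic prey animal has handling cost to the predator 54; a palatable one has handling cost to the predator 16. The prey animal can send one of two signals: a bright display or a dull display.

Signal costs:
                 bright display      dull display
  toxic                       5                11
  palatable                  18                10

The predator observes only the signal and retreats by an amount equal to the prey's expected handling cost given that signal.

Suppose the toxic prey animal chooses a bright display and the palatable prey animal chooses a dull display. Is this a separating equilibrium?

If types separate, bright display earns payment 54 and dull display earns 16.
Toxic: bright display gives 54 − 5 = 49; dull display gives 16 − 11 = 5. No deviation. ✓
Palatable: dull display gives 16 − 10 = 6; bright display gives 54 − 18 = 36. Would deviate. ✗

No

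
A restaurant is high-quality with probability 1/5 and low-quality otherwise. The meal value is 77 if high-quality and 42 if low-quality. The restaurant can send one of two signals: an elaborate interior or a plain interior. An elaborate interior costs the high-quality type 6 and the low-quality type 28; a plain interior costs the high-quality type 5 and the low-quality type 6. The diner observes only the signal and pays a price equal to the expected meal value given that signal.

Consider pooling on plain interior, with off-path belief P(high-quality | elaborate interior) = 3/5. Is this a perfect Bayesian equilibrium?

No

At the pooled signal (plain interior) the diner holds the prior 1/5 and pays 1/5·77 + 4/5·42 = 49. Off-path (elaborate interior) belief 3/5 gives 3/5·77 + 2/5·42 = 63.
High-quality: plain interior gives 49 − 5 = 44; elaborate interior gives 63 − 6 = 57. Deviates. ✗
Low-quality: plain interior gives 49 − 6 = 43; elaborate interior gives 63 − 28 = 35. Stays. ✓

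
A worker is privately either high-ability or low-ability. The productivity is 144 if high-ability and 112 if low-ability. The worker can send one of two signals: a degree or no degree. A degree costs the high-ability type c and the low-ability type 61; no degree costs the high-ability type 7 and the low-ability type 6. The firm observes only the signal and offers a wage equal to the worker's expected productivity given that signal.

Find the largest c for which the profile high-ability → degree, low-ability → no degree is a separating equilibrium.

Under separation: degree → high-ability (pays 144); no degree → low-ability (pays 112).
Low-ability: 112 − 6 = 106 ≥ 144 − 61 = 83. Holds regardless of c. ✓
High-ability: 144 − c ≥ 112 − 7, so c ≤ 144 − 105 = 39.

39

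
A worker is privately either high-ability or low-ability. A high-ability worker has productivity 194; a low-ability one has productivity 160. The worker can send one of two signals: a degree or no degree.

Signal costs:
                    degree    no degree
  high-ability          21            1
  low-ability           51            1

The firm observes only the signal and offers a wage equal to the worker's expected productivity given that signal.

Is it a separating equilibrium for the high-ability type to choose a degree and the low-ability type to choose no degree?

Under separation the firm infers type exactly: degree → high-ability (pays 194), no degree → low-ability (pays 160).
High-ability: degree gives 194 − 21 = 173; no degree gives 160 − 1 = 159. No deviation. ✓
Low-ability: no degree gives 160 − 1 = 159; degree gives 194 − 51 = 143. No deviation. ✓
Neither type gains from mimicking the other.

Yes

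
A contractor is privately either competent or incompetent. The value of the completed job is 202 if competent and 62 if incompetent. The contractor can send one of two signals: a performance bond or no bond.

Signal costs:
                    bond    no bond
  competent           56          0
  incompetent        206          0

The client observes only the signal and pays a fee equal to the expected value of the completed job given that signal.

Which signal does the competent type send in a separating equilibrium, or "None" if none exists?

bond

Try competent → bond, incompetent → no bond:
  If types separate, bond earns payment 202 and no bond earns 62.
  Competent: bond gives 202 − 56 = 146; no bond gives 62 − 0 = 62. No deviation. ✓
  Incompetent: no bond gives 62 − 0 = 62; bond gives 202 − 206 = -4. No deviation. ✓
Both hold — the competent type sends bond.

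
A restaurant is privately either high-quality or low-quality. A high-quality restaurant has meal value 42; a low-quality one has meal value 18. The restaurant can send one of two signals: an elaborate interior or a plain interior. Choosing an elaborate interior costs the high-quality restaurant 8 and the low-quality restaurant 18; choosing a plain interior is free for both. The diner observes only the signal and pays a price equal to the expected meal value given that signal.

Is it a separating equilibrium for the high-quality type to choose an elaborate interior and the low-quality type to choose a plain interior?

If types separate, elaborate interior earns payment 42 and plain interior earns 18.
High-quality: elaborate interior gives 42 − 8 = 34; plain interior gives 18 − 0 = 18. No deviation. ✓
Low-quality: plain interior gives 18 − 0 = 18; elaborate interior gives 42 − 18 = 24. Would deviate. ✗

No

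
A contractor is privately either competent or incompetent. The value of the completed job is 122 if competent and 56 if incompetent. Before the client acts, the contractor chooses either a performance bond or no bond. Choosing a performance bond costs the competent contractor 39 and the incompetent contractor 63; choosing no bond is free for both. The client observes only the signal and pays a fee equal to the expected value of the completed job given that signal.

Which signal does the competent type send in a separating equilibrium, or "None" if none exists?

Try competent → bond, incompetent → no bond:
  Under separation the client infers type exactly: bond → competent (pays 122), no bond → incompetent (pays 56).
  Competent: bond gives 122 − 39 = 83; no bond gives 56 − 0 = 56. No deviation. ✓
  Incompetent: no bond gives 56 − 0 = 56; bond gives 122 − 63 = 59. Would deviate. ✗
Try competent → no bond, incompetent → bond:
  Under separation the client infers type exactly: no bond → competent (pays 122), bond → incompetent (pays 56).
  Competent: no bond gives 122 − 0 = 122; bond gives 56 − 39 = 17. No deviation. ✓
  Incompetent: bond gives 56 − 63 = -7; no bond gives 122 − 0 = 122. Would deviate. ✗
Neither assignment is incentive-compatible.

None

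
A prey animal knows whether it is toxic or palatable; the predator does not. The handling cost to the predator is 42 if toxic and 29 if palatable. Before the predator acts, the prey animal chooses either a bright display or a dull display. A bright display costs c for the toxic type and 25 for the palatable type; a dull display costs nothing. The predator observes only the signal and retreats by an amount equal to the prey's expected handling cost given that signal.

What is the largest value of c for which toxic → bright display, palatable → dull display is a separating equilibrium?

13

Under separation: bright display → toxic (pays 42); dull display → palatable (pays 29).
Palatable: 29 − 0 = 29 ≥ 42 − 25 = 17. Holds regardless of c. ✓
Toxic: 42 − c ≥ 29 − 0, so c ≤ 42 − 29 = 13.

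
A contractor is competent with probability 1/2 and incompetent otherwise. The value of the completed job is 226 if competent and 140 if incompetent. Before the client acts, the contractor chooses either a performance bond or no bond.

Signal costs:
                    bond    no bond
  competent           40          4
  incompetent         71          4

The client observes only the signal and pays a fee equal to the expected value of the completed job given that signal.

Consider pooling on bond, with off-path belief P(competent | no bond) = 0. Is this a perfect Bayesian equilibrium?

No

At the pooled signal (bond) the client holds the prior 1/2 and pays 1/2·226 + 1/2·140 = 183. Off-path (no bond) belief 0 gives 0·226 + 1·140 = 140.
Competent: bond gives 183 − 40 = 143; no bond gives 140 − 4 = 136. Stays. ✓
Incompetent: bond gives 183 − 71 = 112; no bond gives 140 − 4 = 136. Deviates. ✗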